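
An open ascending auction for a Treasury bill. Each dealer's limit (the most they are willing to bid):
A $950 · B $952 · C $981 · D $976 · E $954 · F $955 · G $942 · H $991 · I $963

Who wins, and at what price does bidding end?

Limits ranked: 991 (H) > 981 (C) > 976 (D) > 963 (I) > 955 (F) > 954 (E) > …
Bidding ends when C exits at $981; H takes it.

H wins at $981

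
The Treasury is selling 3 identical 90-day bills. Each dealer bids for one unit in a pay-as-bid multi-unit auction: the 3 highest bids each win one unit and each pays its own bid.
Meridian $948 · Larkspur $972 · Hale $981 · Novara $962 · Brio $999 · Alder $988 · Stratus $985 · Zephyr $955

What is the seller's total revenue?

Sorting: 999 (Brio), 988 (Alder), 985 (Stratus), 981 (Hale), 972 (Larkspur), …
Winners (3 units): Brio, Alder, Stratus.
Total revenue = 999 + 988 + 985 = $2,972.

Total revenue: $2,972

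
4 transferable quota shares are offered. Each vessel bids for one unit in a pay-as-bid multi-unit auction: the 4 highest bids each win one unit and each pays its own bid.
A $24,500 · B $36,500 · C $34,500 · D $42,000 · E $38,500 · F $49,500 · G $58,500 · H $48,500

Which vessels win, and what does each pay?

G $58,500, F $49,500, H $48,500, D $42,000

Sorting: 58,500 (G), 49,500 (F), 48,500 (H), 42,000 (D), 38,500 (E), 36,500 (B), …
Winners (4 units): G, F, H, D.
Each winner pays its own bid: G $58,500, F $49,500, H $48,500, D $42,000.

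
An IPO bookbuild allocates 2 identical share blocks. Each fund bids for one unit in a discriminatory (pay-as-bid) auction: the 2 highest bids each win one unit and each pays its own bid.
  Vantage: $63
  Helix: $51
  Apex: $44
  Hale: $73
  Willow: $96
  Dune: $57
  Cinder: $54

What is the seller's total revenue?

Ordering the bids: 96 (Willow), 73 (Hale), 63 (Vantage), 57 (Dune), …
Top 2: Willow, Hale.
Total revenue = 96 + 73 = $169.

Total revenue: $169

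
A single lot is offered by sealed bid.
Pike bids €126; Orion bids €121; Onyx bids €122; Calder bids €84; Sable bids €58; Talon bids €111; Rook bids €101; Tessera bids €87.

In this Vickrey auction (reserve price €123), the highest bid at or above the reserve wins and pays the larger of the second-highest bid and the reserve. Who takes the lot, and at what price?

Vickrey auction (reserve price €123): the highest bid at or above the reserve wins and pays the larger of the second-highest bid and the reserve.
Bids ranked: 126 (Pike) > 122 (Onyx) > 121 (Orion) > 111 (Talon) > 101 (Rook) > 87 (Tessera) > …
Pike has the top bid at or above the reserve (€126).
Second-highest bid €122 is below the reserve €123, so the reserve binds → payment €123.

Pike pays €123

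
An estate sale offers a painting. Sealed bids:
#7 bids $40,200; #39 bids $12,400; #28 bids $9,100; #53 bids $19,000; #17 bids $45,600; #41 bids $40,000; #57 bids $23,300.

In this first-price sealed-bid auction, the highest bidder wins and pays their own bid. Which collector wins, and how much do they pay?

Sorting bids: 45,600 (#17) > 40,200 (#7) > 40,000 (#41) > 23,300 (#57) > 19,000 (#53) > 12,400 (#39) > …
#17 is highest → pays own bid, $45,600.

#17 pays $45,600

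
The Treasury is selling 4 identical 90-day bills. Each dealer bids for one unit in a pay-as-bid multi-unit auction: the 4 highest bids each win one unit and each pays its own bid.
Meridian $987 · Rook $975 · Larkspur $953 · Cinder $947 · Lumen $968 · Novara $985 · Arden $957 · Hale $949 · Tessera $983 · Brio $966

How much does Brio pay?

Brio pays $0

Bids ranked high→low: 987 (Meridian), 985 (Novara), 983 (Tessera), 975 (Rook), 968 (Lumen), 966 (Brio), …
Winners (4 units): Meridian, Novara, Tessera, Rook.
Brio does not win → $0.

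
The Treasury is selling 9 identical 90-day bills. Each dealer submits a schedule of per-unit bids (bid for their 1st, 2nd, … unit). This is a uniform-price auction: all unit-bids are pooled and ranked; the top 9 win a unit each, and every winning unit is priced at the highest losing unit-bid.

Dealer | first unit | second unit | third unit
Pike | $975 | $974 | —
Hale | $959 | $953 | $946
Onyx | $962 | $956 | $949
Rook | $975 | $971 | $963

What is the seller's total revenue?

All unit-bids, highest first — top 9: 975 (Pike-1), 975 (Rook-1), 974 (Pike-2), 971 (Rook-2), 963 (Rook-3), 962 (Onyx-1), 959 (Hale-1), 956 (Onyx-2), 953 (Hale-2)
The (k+1)-th unit-bid is $949.
Allocation: Hale 2, Onyx 2, Pike 2, Rook 3. Every unit priced at $949.
Revenue = 9 × 949 = $8,541.

Total revenue: $8,541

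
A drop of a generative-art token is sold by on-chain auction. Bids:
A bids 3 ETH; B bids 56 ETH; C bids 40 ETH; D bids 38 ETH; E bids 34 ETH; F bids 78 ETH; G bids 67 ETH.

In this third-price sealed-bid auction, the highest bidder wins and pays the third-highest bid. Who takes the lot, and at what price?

Third-price sealed-bid auction: the highest bidder wins and pays the third-highest bid.
Bids ranked: 78 (F) > 67 (G) > 56 (B) > 40 (C) > 38 (D) > 34 (E) > …
F wins; payment is bid #3 in the ranking = 56 ETH.

F pays 56 ETH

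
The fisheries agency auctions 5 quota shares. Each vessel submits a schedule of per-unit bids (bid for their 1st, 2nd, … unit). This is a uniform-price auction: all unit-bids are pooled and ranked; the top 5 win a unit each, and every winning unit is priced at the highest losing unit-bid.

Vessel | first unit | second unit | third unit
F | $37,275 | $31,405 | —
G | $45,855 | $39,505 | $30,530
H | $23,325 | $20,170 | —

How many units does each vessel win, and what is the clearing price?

F 2, G 3; clearing price $23,325

All unit-bids, highest first — top 5: 45,855 (G-1), 39,505 (G-2), 37,275 (F-1), 31,405 (F-2), 30,530 (G-3)
Highest rejected unit-bid = $23,325.
Allocation: F 2, G 3.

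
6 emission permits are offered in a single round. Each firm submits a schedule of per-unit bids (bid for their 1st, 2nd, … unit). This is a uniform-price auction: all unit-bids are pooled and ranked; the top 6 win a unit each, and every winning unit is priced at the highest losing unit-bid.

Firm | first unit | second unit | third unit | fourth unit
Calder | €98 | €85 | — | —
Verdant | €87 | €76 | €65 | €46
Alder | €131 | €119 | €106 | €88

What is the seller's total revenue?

Pooled unit-bids ranked (top 6): 131 (Alder-1), 119 (Alder-2), 106 (Alder-3), 98 (Calder-1), 88 (Alder-4), 87 (Verdant-1)
First bid not allocated: €85.
Allocation: Alder 4, Calder 1, Verdant 1. Every unit priced at €85.
Revenue = 6 × 85 = €510.

Total revenue: €510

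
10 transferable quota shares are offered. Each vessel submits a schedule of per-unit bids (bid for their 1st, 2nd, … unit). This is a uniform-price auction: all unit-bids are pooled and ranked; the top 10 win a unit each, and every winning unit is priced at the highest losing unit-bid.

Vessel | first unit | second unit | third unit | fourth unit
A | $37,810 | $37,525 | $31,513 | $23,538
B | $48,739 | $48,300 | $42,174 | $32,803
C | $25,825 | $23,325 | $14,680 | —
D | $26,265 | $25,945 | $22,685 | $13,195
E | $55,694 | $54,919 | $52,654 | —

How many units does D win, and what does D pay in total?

D: 0 units, pays $0

Merging the schedules and taking the best 10: 55,694 (E-1), 54,919 (E-2), 52,654 (E-3), 48,739 (B-1), 48,300 (B-2), 42,174 (B-3), 37,810 (A-1), 37,525 (A-2), 32,803 (B-4), 31,513 (A-3)
The (k+1)-th unit-bid is $26,265.
D wins 0 unit(s) at $26,265 each.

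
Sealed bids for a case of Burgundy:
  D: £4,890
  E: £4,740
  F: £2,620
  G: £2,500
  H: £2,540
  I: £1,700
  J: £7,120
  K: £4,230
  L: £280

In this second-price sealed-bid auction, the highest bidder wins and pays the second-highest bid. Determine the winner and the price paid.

J pays £4,890

Bids ranked: 7,120 (J) > 4,890 (D) > 4,740 (E) > 4,230 (K) > 2,620 (F) > 2,540 (H) > …
Second-price: J pays D's bid of £4,890.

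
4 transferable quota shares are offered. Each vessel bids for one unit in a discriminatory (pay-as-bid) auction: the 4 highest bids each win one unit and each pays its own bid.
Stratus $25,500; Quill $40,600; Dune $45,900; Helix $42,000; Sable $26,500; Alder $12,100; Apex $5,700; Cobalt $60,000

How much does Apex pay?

Ordering the bids: 60,000 (Cobalt), 45,900 (Dune), 42,000 (Helix), 40,600 (Quill), 26,500 (Sable), 25,500 (Stratus), …
The 4 highest are Cobalt, Dune, Helix, Quill.
Apex does not win → $0.

Apex pays $0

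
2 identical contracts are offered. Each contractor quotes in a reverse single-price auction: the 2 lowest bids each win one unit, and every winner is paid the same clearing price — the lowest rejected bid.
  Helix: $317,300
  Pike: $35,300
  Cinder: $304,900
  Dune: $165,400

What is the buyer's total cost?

Sorting: 35,300 (Pike), 165,400 (Dune), 304,900 (Cinder), 317,300 (Helix)
Lowest 2: Pike, Dune.
First losing bid is Cinder's $304,900, which sets the uniform price.
Total cost = 2 × $304,900 = $609,800.

Total cost: $609,800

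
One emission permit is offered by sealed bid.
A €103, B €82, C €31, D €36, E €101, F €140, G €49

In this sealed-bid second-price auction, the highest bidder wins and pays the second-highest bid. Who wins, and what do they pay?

F pays €103

Sealed-bid second-price auction: the highest bidder wins and pays the second-highest bid.
Bids ranked: 140 (F) > 103 (A) > 101 (E) > 82 (B) > 49 (G) > 36 (D) > …
F is highest; pays the second-highest bid, €103.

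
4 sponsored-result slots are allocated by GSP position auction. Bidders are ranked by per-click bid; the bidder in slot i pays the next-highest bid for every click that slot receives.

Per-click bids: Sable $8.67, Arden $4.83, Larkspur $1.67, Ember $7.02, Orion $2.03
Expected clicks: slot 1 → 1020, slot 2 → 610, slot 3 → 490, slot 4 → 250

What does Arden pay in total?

Arden pays $994.70

Per-click bids in order: $8.67 (Sable) > $7.02 (Ember) > $4.83 (Arden) > $2.03 (Orion) > $1.67 (Larkspur)
Arden holds slot 3 → pays next bid $2.03 × 490 clicks = $994.70.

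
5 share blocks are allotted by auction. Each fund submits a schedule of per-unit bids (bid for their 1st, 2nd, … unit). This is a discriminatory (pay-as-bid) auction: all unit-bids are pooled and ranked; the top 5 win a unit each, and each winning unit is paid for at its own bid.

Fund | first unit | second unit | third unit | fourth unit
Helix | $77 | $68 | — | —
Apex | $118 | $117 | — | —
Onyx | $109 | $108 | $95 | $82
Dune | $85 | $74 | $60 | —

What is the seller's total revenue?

Merging the schedules and taking the best 5: 118 (Apex-1), 117 (Apex-2), 109 (Onyx-1), 108 (Onyx-2), 95 (Onyx-3)
Next rejected bid: $85 (not a price — pay-as-bid).
Each winning unit pays its own bid.
Revenue = 118 + 117 + 109 + 108 + 95 = $547.

Total revenue: $547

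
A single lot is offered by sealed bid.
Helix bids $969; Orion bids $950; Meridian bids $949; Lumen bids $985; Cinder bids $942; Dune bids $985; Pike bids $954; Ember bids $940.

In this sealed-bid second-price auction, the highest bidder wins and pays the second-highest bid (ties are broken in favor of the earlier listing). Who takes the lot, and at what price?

Lumen pays $985

Sorting bids: 985 (Lumen) > 985 (Dune) > 969 (Helix) > 954 (Pike) > 950 (Orion) > 949 (Meridian) > …
Tie at $985 → Lumen wins by tie-break.
Lumen wins with the highest bid; price is set by the runner-up at $985.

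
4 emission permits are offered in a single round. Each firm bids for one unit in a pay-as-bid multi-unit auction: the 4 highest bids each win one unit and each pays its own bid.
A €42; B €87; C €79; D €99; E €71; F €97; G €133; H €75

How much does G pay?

G pays €133

Sorting: 133 (G), 99 (D), 97 (F), 87 (B), 79 (C), 75 (H), …
Winners (4 units): G, D, F, B.
G wins → own bid €133.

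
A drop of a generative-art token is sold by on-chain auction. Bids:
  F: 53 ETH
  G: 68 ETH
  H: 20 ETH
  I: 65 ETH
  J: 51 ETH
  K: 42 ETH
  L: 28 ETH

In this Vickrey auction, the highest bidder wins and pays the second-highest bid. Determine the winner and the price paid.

Vickrey auction: the highest bidder wins and pays the second-highest bid.
Sorting bids: 68 (G) > 65 (I) > 53 (F) > 51 (J) > 42 (K) > 28 (L) > …
G is highest; pays the second-highest bid, 65 ETH.

G pays 65 ETH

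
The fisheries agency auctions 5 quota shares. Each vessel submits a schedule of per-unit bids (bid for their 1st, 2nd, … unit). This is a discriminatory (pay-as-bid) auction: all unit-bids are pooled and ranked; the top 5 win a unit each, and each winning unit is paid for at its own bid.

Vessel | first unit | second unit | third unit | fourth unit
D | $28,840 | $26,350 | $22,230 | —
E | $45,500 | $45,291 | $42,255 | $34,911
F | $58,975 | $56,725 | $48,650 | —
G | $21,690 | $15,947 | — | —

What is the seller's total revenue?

Pooled unit-bids ranked (top 5): 58,975 (F-1), 56,725 (F-2), 48,650 (F-3), 45,500 (E-1), 45,291 (E-2)
Next rejected bid: $42,255 (not a price — pay-as-bid).
Each winning unit pays its own bid.
Revenue = 58,975 + 56,725 + 48,650 + 45,500 + 45,291 = $255,141.

Total revenue: $255,141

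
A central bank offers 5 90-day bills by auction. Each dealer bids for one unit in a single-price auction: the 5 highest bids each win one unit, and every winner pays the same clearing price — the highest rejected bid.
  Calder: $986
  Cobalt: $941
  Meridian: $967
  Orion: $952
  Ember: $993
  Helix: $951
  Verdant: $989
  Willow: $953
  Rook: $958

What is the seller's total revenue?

Sorting: 993 (Ember), 989 (Verdant), 986 (Calder), 967 (Meridian), 958 (Rook), 953 (Willow), 952 (Orion), …
Top 5: Ember, Verdant, Calder, Meridian, Rook.
First losing bid is Willow's $953, which sets the uniform price.
Total revenue = 5 × $953 = $4,765.

Total revenue: $4,765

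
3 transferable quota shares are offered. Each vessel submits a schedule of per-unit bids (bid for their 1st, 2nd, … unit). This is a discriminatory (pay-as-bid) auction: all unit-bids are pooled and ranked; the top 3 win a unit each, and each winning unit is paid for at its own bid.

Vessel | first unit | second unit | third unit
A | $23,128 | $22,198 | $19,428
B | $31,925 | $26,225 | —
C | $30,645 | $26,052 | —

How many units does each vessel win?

All unit-bids, highest first — top 3: 31,925 (B-1), 30,645 (C-1), 26,225 (B-2)
Next rejected bid: $26,052 (not a price — pay-as-bid).
Allocation: B 2, C 1.

B 2, C 1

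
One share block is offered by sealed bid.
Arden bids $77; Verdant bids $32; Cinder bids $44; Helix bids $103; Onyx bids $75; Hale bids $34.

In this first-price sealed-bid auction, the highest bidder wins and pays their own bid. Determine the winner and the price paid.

Helix pays $103

First-price sealed-bid auction: the highest bidder wins and pays their own bid.
Bids ranked: 103 (Helix) > 77 (Arden) > 75 (Onyx) > 44 (Cinder) > 34 (Hale) > 32 (Verdant)
First-price: Helix pays what they bid, $103.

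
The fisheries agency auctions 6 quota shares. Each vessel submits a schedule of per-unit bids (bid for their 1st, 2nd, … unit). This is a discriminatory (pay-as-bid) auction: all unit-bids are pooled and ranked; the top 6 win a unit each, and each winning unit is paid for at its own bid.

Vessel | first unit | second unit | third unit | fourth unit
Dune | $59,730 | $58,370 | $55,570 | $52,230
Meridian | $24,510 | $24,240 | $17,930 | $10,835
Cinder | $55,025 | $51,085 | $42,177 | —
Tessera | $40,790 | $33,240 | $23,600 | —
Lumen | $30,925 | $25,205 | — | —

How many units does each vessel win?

Pooled unit-bids ranked (top 6): 59,730 (Dune-1), 58,370 (Dune-2), 55,570 (Dune-3), 55,025 (Cinder-1), 52,230 (Dune-4), 51,085 (Cinder-2)
Next rejected bid: $42,177 (not a price — pay-as-bid).
Allocation: Cinder 2, Dune 4.

Cinder 2, Dune 4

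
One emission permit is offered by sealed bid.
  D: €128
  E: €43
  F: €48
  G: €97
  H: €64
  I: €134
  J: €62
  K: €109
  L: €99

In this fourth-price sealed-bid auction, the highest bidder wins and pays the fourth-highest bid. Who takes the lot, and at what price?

Bids ranked: 134 (I) > 128 (D) > 109 (K) > 99 (L) > 97 (G) > 64 (H) > …
I wins; payment is bid #4 in the ranking = €99.

I pays €99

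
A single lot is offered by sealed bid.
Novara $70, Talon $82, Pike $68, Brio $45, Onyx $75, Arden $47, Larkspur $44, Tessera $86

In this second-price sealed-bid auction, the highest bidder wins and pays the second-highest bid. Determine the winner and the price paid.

Bids in order: 86 (Tessera) > 82 (Talon) > 75 (Onyx) > 70 (Novara) > 68 (Pike) > 47 (Arden) > …
Tessera wins with the highest bid; price is set by the runner-up at $82.

Tessera pays $82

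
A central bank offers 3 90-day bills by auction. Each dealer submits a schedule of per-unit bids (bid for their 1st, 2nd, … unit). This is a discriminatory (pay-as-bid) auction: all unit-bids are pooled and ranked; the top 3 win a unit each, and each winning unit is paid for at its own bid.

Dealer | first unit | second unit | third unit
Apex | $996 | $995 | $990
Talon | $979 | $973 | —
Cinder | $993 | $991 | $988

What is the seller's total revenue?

Total revenue: $2,984

Merging the schedules and taking the best 3: 996 (Apex-1), 995 (Apex-2), 993 (Cinder-1)
Next rejected bid: $991 (not a price — pay-as-bid).
Each winning unit pays its own bid.
Revenue = 996 + 995 + 993 = $2,984.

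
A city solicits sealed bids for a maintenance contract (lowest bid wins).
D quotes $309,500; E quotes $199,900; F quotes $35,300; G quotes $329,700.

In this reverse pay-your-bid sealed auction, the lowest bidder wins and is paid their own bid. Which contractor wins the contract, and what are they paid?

Reverse pay-your-bid sealed auction: the lowest bidder wins and is paid their own bid.
Sorting bids: 35,300 (F) < 199,900 (E) < 309,500 (D) < 329,700 (G)
First-price: F is paid what they bid, $35,300.

F is paid $35,300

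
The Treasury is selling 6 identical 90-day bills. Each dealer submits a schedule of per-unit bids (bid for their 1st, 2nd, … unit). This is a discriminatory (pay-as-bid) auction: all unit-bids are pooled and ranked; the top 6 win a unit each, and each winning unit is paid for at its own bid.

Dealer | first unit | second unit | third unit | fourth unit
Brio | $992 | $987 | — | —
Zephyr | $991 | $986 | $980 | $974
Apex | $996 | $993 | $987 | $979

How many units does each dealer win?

Pooled unit-bids ranked (top 6): 996 (Apex-1), 993 (Apex-2), 992 (Brio-1), 991 (Zephyr-1), 987 (Brio-2), 987 (Apex-3)
Next rejected bid: $986 (not a price — pay-as-bid).
Allocation: Apex 3, Brio 2, Zephyr 1.

Apex 3, Brio 2, Zephyr 1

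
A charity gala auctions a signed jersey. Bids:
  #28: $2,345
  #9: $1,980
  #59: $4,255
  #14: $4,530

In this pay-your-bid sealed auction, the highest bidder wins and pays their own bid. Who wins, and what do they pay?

#14 pays $4,530

Bids ranked: 4,530 (#14) > 4,255 (#59) > 2,345 (#28) > 1,980 (#9)
#14 has the highest bid and pays exactly that: $4,530.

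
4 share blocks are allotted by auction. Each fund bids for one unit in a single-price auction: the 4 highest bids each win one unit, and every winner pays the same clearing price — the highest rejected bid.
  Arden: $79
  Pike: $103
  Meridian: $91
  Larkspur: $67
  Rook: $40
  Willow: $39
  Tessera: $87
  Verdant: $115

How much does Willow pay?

Willow pays $0

Ordering the bids: 115 (Verdant), 103 (Pike), 91 (Meridian), 87 (Tessera), 79 (Arden), 67 (Larkspur), …
Top 4: Verdant, Pike, Meridian, Tessera.
Highest unsuccessful bid: $79 → clearing price.
Willow does not win → pays $0.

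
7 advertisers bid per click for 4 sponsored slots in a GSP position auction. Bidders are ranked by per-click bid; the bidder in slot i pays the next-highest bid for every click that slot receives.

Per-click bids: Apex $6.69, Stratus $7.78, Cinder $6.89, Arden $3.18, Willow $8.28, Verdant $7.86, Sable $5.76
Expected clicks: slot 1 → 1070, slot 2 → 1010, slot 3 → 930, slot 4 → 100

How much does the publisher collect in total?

Sorting advertisers: $8.28 (Willow) > $7.86 (Verdant) > $7.78 (Stratus) > $6.89 (Cinder) > $6.69 (Apex) > …
Slot 1: Willow pays $7.86 × 1070 = $8410.20
Slot 2: Verdant pays $7.78 × 1010 = $7857.80
Slot 3: Stratus pays $6.89 × 930 = $6407.70
Slot 4: Cinder pays $6.69 × 100 = $669.00
Total = $23344.70

Total revenue: $23344.70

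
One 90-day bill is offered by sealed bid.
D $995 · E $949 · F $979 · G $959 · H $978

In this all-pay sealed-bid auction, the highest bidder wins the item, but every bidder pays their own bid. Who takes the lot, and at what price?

D pays $995

Bids ranked: 995 (D) > 979 (F) > 978 (H) > 959 (G) > 949 (E)
D wins with the top bid; all bids are sunk regardless.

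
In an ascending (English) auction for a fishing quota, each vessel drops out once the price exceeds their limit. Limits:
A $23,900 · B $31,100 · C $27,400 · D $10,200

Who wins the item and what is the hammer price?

B wins at $27,400

Open ascending-bid auction: the price rises until one bidder remains; the winner pays the price at which the last rival dropped out.
Limits in order: 31,100 (B) > 27,400 (C) > 23,900 (A) > 10,200 (D)
C is the last rival to drop out, at $27,400; B remains and wins at that price.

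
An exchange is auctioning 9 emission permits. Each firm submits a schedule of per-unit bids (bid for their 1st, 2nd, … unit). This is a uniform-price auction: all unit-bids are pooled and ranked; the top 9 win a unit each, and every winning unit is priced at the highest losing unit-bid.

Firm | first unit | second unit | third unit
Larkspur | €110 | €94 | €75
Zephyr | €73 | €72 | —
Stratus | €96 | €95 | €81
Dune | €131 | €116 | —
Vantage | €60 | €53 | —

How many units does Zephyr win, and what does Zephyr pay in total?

All unit-bids, highest first — top 9: 131 (Dune-1), 116 (Dune-2), 110 (Larkspur-1), 96 (Stratus-1), 95 (Stratus-2), 94 (Larkspur-2), 81 (Stratus-3), 75 (Larkspur-3), 73 (Zephyr-1)
Highest rejected unit-bid = €72.
Zephyr wins 1 unit(s) at €72 each.

Zephyr: 1 unit, pays €72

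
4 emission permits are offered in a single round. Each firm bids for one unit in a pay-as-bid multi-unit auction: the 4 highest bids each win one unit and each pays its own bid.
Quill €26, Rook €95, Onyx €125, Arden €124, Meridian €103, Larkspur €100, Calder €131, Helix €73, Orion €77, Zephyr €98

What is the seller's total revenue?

Total revenue: €483

Ordering the bids: 131 (Calder), 125 (Onyx), 124 (Arden), 103 (Meridian), 100 (Larkspur), 98 (Zephyr), …
The 4 highest are Calder, Onyx, Arden, Meridian.
Total revenue = 131 + 125 + 124 + 103 = €483.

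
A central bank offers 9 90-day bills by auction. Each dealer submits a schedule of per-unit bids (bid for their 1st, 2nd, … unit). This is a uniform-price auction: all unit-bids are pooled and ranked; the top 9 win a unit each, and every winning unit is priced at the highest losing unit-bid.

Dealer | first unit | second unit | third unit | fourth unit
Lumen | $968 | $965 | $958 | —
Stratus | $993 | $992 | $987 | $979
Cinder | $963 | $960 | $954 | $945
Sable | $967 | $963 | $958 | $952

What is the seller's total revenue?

Merging the schedules and taking the best 9: 993 (Stratus-1), 992 (Stratus-2), 987 (Stratus-3), 979 (Stratus-4), 968 (Lumen-1), 967 (Sable-1), 965 (Lumen-2), 963 (Cinder-1), 963 (Sable-2)
First bid not allocated: $960.
Allocation: Cinder 1, Lumen 2, Sable 2, Stratus 4. Every unit priced at $960.
Revenue = 9 × 960 = $8,640.

Total revenue: $8,640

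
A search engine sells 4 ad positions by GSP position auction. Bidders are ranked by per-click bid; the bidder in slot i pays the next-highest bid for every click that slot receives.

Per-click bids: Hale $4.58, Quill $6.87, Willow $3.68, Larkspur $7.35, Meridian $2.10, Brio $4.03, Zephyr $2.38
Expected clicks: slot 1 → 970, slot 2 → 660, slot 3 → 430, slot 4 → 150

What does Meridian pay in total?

Meridian pays $0.00

Per-click bids in order: $7.35 (Larkspur) > $6.87 (Quill) > $4.58 (Hale) > $4.03 (Brio) > $3.68 (Willow) > …
Meridian ranks below slot 4 → no slot, pays nothing.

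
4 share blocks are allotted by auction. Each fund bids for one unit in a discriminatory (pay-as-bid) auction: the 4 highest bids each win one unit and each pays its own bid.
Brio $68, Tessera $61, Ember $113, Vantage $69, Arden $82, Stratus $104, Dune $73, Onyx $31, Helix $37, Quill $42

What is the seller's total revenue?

Ordering the bids: 113 (Ember), 104 (Stratus), 82 (Arden), 73 (Dune), 69 (Vantage), 68 (Brio), …
The 4 highest are Ember, Stratus, Arden, Dune.
Total revenue = 113 + 104 + 82 + 73 = $372.

Total revenue: $372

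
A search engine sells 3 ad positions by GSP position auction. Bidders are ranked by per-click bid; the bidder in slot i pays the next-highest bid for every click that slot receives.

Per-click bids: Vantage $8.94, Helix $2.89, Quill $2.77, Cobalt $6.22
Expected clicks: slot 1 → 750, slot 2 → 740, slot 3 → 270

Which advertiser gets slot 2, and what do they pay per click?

Per-click bids in order: $8.94 (Vantage) > $6.22 (Cobalt) > $2.89 (Helix) > $2.77 (Quill)
Slot 2 goes to the second-ranked bidder, Cobalt, who pays the next bid down: $2.89/click.

Cobalt; $2.89 per click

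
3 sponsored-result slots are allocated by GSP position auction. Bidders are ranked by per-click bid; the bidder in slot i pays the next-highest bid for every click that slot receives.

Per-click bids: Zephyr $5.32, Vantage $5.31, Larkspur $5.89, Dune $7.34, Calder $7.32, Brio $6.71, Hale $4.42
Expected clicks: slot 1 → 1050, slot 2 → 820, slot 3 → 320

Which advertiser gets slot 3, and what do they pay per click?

Per-click bids in order: $7.34 (Dune) > $7.32 (Calder) > $6.71 (Brio) > $5.89 (Larkspur) > …
Slot 3 goes to the third-ranked bidder, Brio, who pays the next bid down: $5.89/click.

Brio; $5.89 per click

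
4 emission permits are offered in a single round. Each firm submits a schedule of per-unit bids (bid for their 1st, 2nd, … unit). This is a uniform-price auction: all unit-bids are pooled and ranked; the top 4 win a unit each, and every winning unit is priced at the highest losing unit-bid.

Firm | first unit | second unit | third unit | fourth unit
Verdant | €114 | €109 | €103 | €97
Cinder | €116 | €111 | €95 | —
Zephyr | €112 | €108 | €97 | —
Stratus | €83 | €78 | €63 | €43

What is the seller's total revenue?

Pooled unit-bids ranked (top 4): 116 (Cinder-1), 114 (Verdant-1), 112 (Zephyr-1), 111 (Cinder-2)
Highest rejected unit-bid = €109.
Allocation: Cinder 2, Verdant 1, Zephyr 1. Every unit priced at €109.
Revenue = 4 × 109 = €436.

Total revenue: €436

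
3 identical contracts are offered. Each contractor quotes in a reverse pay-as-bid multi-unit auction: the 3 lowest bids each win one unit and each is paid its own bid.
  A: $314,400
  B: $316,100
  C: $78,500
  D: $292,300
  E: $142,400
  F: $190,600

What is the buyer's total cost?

Total cost: $411,500

Sorting: 78,500 (C), 142,400 (E), 190,600 (F), 292,300 (D), 314,400 (A), …
The 3 lowest are C, E, F.
Total cost = 78,500 + 142,400 + 190,600 = $411,500.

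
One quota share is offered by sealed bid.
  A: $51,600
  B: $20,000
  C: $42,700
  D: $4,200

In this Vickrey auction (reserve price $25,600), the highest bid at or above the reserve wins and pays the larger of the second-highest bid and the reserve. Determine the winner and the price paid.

A pays $42,700

Bids in order: 51,600 (A) > 42,700 (C) > 20,000 (B) > 4,200 (D)
Highest eligible bid: A at $51,600.
Second-highest bid $42,700 exceeds the reserve $25,600 → payment $42,700.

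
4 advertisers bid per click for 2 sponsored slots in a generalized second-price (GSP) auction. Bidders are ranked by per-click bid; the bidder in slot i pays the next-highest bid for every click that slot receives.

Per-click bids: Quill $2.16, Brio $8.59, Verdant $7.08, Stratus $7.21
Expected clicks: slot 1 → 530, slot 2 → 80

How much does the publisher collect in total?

Per-click bids in order: $8.59 (Brio) > $7.21 (Stratus) > $7.08 (Verdant) > …
Slot 1: Brio pays $7.21 × 530 = $3821.30
Slot 2: Stratus pays $7.08 × 80 = $566.40
Total = $4387.70

Total revenue: $4387.70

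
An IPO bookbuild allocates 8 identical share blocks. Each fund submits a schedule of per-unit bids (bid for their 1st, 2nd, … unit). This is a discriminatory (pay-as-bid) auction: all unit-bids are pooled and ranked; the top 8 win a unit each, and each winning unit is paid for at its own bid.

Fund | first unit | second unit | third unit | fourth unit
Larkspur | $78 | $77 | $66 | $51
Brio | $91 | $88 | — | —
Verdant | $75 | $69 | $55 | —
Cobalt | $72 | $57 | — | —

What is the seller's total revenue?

Pooled unit-bids ranked (top 8): 91 (Brio-1), 88 (Brio-2), 78 (Larkspur-1), 77 (Larkspur-2), 75 (Verdant-1), 72 (Cobalt-1), 69 (Verdant-2), 66 (Larkspur-3)
Next rejected bid: $57 (not a price — pay-as-bid).
Each winning unit pays its own bid.
Revenue = 91 + 88 + 78 + 77 + 75 + 72 + 69 + 66 = $616.

Total revenue: $616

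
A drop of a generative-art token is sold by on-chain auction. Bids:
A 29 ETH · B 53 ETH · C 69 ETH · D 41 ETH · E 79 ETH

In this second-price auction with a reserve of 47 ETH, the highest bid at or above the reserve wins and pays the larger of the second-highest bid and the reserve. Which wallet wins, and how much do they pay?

E pays 69 ETH

Bids in order: 79 (E) > 69 (C) > 53 (B) > 41 (D) > 29 (A)
E has the top bid at or above the reserve (79 ETH).
max(second-highest 69 ETH, reserve 47 ETH) = 69 ETH; the reserve does not bind.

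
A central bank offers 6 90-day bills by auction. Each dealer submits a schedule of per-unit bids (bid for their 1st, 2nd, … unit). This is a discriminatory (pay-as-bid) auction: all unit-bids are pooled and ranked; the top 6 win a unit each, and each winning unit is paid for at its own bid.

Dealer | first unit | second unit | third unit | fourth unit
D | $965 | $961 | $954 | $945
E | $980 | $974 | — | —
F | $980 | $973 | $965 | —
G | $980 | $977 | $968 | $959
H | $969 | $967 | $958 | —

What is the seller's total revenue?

All unit-bids, highest first — top 6: 980 (E-1), 980 (F-1), 980 (G-1), 977 (G-2), 974 (E-2), 973 (F-2)
Next rejected bid: $969 (not a price — pay-as-bid).
Each winning unit pays its own bid.
Revenue = 980 + 980 + 980 + 977 + 974 + 973 = $5,864.

Total revenue: $5,864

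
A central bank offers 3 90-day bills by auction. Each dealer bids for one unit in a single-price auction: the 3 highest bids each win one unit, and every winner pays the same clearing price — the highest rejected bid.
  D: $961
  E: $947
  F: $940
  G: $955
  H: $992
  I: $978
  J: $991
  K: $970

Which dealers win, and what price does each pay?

Sorting: 992 (H), 991 (J), 978 (I), 970 (K), 961 (D), …
Top 3: H, J, I.
First losing bid is K's $970, which sets the uniform price.

H, J, I; each pays $970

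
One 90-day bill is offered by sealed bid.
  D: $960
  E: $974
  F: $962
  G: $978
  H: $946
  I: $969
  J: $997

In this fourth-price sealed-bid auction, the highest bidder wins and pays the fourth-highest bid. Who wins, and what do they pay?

Rule: the highest bidder wins and pays the fourth-highest bid.
Bids ranked: 997 (J) > 978 (G) > 974 (E) > 969 (I) > 962 (F) > 960 (D) > …
J wins; payment is bid #4 in the ranking = $969.

J pays $969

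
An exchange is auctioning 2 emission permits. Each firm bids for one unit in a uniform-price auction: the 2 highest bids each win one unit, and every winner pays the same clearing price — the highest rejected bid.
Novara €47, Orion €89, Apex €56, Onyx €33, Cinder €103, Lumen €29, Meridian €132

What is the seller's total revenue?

Total revenue: €178

Bids ranked high→low: 132 (Meridian), 103 (Cinder), 89 (Orion), 56 (Apex), …
Winners (2 units): Meridian, Cinder.
Clearing price = highest rejected bid = €89.
Total revenue = 2 × €89 = €178.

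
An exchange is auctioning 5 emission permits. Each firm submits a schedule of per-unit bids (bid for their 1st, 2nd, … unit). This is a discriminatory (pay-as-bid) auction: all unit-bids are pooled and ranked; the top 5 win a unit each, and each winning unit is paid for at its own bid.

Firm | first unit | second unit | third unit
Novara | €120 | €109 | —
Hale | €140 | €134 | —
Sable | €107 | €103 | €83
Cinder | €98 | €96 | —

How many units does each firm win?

Hale 2, Novara 2, Sable 1

All unit-bids, highest first — top 5: 140 (Hale-1), 134 (Hale-2), 120 (Novara-1), 109 (Novara-2), 107 (Sable-1)
Next rejected bid: €103 (not a price — pay-as-bid).
Allocation: Hale 2, Novara 2, Sable 1.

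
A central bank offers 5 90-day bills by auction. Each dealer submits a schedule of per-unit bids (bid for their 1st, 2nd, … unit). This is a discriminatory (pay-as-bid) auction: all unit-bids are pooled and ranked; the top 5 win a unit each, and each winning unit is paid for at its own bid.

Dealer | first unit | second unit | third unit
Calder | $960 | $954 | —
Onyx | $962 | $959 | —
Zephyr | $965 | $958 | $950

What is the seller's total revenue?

All unit-bids, highest first — top 5: 965 (Zephyr-1), 962 (Onyx-1), 960 (Calder-1), 959 (Onyx-2), 958 (Zephyr-2)
Next rejected bid: $954 (not a price — pay-as-bid).
Each winning unit pays its own bid.
Revenue = 965 + 962 + 960 + 959 + 958 = $4,804.

Total revenue: $4,804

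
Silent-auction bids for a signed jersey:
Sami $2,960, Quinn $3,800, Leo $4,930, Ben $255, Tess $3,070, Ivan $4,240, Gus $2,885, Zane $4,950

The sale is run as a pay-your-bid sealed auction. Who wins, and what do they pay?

Zane pays $4,950

Pay-your-bid sealed auction: the highest bidder wins and pays their own bid.
Bids in order: 4,950 (Zane) > 4,930 (Leo) > 4,240 (Ivan) > 3,800 (Quinn) > 3,070 (Tess) > 2,960 (Sami) > …
First-price: Zane pays what they bid, $4,950.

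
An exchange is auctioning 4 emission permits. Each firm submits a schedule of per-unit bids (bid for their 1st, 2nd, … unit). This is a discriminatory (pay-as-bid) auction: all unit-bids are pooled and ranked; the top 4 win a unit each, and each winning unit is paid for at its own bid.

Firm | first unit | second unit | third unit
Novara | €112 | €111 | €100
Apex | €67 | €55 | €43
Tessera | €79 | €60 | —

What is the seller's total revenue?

All unit-bids, highest first — top 4: 112 (Novara-1), 111 (Novara-2), 100 (Novara-3), 79 (Tessera-1)
Next rejected bid: €67 (not a price — pay-as-bid).
Each winning unit pays its own bid.
Revenue = 112 + 111 + 100 + 79 = €402.

Total revenue: €402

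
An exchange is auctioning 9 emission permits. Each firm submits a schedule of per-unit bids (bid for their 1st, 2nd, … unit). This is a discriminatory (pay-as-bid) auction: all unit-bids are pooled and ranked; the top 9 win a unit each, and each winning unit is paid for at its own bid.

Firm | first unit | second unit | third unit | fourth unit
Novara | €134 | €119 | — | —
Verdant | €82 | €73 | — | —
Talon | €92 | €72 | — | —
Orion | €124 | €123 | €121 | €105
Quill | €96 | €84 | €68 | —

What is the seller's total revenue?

All unit-bids, highest first — top 9: 134 (Novara-1), 124 (Orion-1), 123 (Orion-2), 121 (Orion-3), 119 (Novara-2), 105 (Orion-4), 96 (Quill-1), 92 (Talon-1), 84 (Quill-2)
Next rejected bid: €82 (not a price — pay-as-bid).
Each winning unit pays its own bid.
Revenue = 134 + 124 + 123 + 121 + 119 + 105 + 96 + 92 + 84 = €998.

Total revenue: €998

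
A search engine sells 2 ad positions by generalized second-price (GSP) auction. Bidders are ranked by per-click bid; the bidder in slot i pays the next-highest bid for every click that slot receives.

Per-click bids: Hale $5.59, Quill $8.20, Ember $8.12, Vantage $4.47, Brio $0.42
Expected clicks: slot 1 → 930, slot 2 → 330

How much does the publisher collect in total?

Per-click bids in order: $8.20 (Quill) > $8.12 (Ember) > $5.59 (Hale) > …
Slot 1: Quill pays $8.12 × 930 = $7551.60
Slot 2: Ember pays $5.59 × 330 = $1844.70
Total = $9396.30

Total revenue: $9396.30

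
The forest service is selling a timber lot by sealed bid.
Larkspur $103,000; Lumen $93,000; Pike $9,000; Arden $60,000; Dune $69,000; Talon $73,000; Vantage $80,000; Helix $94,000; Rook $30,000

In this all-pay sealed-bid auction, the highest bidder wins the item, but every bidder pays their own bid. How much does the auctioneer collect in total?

Total revenue: $611,000

Bids ranked: 103,000 (Larkspur) > 94,000 (Helix) > 93,000 (Lumen) > 80,000 (Vantage) > 73,000 (Talon) > 69,000 (Dune) > …
Every bidder forfeits their bid regardless of winning.
Revenue = 103,000 + 93,000 + 9,000 + 60,000 + 69,000 + 73,000 + 80,000 + 94,000 + 30,000 = $611,000.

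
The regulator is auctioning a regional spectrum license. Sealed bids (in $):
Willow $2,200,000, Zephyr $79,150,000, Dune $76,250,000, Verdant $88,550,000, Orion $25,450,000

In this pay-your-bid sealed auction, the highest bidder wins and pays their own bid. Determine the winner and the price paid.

Verdant pays $88,550,000

Bids ranked: 88,550,000 (Verdant) > 79,150,000 (Zephyr) > 76,250,000 (Dune) > 25,450,000 (Orion) > 2,200,000 (Willow)
First-price: Verdant pays what they bid, $88,550,000.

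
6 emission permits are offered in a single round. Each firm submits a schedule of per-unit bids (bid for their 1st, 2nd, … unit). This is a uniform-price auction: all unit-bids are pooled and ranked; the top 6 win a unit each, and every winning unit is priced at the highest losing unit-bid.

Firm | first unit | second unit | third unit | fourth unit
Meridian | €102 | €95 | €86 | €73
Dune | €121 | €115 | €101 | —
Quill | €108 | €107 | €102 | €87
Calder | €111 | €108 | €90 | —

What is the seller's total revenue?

Total revenue: €612

Merging the schedules and taking the best 6: 121 (Dune-1), 115 (Dune-2), 111 (Calder-1), 108 (Quill-1), 108 (Calder-2), 107 (Quill-2)
The (k+1)-th unit-bid is €102.
Allocation: Calder 2, Dune 2, Quill 2. Every unit priced at €102.
Revenue = 6 × 102 = €612.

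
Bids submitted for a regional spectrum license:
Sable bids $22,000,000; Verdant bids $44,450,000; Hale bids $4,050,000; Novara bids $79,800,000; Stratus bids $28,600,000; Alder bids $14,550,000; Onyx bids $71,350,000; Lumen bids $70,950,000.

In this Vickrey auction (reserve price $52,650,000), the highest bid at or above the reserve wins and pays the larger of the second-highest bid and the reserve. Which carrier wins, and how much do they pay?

Rule: the highest bid at or above the reserve wins and pays the larger of the second-highest bid and the reserve.
Bids in order: 79,800,000 (Novara) > 71,350,000 (Onyx) > 70,950,000 (Lumen) > 44,450,000 (Verdant) > 28,600,000 (Stratus) > 22,000,000 (Sable) > …
Novara has the top bid at or above the reserve ($79,800,000).
max(second-highest $71,350,000, reserve $52,650,000) = $71,350,000; the reserve does not bind.

Novara pays $71,350,000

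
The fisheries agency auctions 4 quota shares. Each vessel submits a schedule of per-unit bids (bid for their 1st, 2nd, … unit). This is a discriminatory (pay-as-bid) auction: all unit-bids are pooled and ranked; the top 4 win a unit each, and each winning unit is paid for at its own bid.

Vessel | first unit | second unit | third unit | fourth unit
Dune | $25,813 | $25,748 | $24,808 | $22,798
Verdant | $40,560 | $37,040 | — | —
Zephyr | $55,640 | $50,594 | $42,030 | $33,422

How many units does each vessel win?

All unit-bids, highest first — top 4: 55,640 (Zephyr-1), 50,594 (Zephyr-2), 42,030 (Zephyr-3), 40,560 (Verdant-1)
Next rejected bid: $37,040 (not a price — pay-as-bid).
Allocation: Verdant 1, Zephyr 3.

Verdant 1, Zephyr 3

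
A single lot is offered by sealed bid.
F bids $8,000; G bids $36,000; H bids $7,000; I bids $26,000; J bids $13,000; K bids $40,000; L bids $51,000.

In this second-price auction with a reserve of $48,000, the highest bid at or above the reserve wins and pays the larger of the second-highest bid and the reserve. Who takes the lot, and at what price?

Sorting bids: 51,000 (L) > 40,000 (K) > 36,000 (G) > 26,000 (I) > 13,000 (J) > 8,000 (F) > …
Highest eligible bid: L at $51,000.
max(second-highest $40,000, reserve $48,000) = $48,000.

L pays $48,000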